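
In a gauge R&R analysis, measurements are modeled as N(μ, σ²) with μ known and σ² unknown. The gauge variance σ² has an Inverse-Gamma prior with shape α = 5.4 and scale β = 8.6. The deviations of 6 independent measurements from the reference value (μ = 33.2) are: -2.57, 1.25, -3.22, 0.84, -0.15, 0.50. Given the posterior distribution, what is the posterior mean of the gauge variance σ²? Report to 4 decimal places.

2.4807

With known mean μ and an Inverse-Gamma(α, β) prior on σ², the Normal likelihood is conjugate: posterior is Inv-Gamma(α + n/2, β + Σ(xᵢ−μ)²/2).
Σ(xᵢ−μ)² = (-2.57)² + (1.25)² + (-3.22)² + (0.84)² + (-0.15)² + (0.50)² = 19.5139.
Posterior: Inv-Gamma(5.4 + 6/2, 8.6 + 19.5139/2) = Inv-Gamma(8.40, 18.35695).
E[σ²|data] = β/(α−1) = 18.35695/7.40 = 2.4807.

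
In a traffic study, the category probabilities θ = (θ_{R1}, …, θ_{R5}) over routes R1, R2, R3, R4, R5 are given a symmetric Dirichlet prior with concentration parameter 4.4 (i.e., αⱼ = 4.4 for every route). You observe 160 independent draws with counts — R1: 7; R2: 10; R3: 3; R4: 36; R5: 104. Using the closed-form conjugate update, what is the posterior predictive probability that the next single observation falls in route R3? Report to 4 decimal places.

0.0407

The Dirichlet prior is conjugate to the Multinomial likelihood: each posterior αⱼ = prior αⱼ + observed count nⱼ.
Posterior concentration: (11.4, 14.4, 7.4, 40.4, 108.4), total = 182.0.
P(next = R3 | data) = α_{R3}/Σα = 0.0407.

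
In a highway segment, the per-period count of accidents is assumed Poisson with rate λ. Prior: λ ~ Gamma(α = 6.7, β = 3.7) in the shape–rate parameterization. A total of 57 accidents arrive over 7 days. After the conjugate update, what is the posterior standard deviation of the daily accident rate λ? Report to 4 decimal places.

With a Gamma(shape α, rate β) prior, the Poisson likelihood is conjugate: the posterior is Gamma(α + ΣXᵢ, β + n).
Posterior: Gamma(α+S, β+n) = Gamma(6.7+57, 3.7+7) = Gamma(63.7, 10.7).
SD = √α/β = √63.7/10.7 = 0.7459.

0.7459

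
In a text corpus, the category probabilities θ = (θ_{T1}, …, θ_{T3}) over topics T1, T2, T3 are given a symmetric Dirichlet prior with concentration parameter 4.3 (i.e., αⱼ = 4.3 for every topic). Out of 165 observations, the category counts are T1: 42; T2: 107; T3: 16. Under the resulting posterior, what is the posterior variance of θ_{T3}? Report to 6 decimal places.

The Dirichlet prior is conjugate to the Multinomial likelihood: each posterior αⱼ = prior αⱼ + observed count nⱼ.
Posterior concentration: (46.3, 111.3, 20.3), total = 177.9.
Var[θ_j] = α_j(Σα−α_j)/((Σα)²(Σα+1)) = 20.3·157.6/(177.9²·178.9) = 0.000565.

0.000565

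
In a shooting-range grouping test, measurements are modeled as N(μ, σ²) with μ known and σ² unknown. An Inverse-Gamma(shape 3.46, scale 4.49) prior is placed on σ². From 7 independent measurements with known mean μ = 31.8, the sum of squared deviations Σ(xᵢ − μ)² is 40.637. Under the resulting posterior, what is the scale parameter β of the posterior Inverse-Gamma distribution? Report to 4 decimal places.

24.8085

With known mean μ and an Inverse-Gamma(α, β) prior on σ², the Normal likelihood is conjugate: posterior is Inv-Gamma(α + n/2, β + Σ(xᵢ−μ)²/2).
Posterior: Inv-Gamma(3.46 + 7/2, 4.49 + 40.637/2) = Inv-Gamma(6.96, 24.8085).
Posterior β = 24.8085.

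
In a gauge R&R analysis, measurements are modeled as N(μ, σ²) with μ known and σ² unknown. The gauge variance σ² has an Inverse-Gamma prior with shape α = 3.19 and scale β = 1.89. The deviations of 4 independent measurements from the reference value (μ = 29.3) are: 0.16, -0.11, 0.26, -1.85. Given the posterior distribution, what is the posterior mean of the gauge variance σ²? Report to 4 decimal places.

0.8721

With known mean μ and an Inverse-Gamma(α, β) prior on σ², the Normal likelihood is conjugate: posterior is Inv-Gamma(α + n/2, β + Σ(xᵢ−μ)²/2).
Σ(xᵢ−μ)² = (0.16)² + (-0.11)² + (0.26)² + (-1.85)² = 3.5278.
Posterior: Inv-Gamma(3.19 + 4/2, 1.89 + 3.5278/2) = Inv-Gamma(5.19, 3.65390).
E[σ²|data] = β/(α−1) = 3.65390/4.19 = 0.8721.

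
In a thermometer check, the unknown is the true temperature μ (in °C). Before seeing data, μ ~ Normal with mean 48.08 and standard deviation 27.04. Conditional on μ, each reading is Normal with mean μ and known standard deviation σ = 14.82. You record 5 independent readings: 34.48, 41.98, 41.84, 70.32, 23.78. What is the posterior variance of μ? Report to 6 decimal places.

For Normal data with known variance σ², a Normal(μ₀, σ₀²) prior on μ is conjugate. Posterior precision = 1/σ₀² + n/σ²; posterior mean is the precision-weighted average of μ₀ and x̄.
σ₀² = 27.04² = 731.1616, σ² = 14.82² = 219.6324; σ² + n·σ₀² = 219.6324 + 5·731.1616 = 3875.4404.
Posterior precision = 1/σ₀² + n/σ² = 1/731.1616 + 5/219.6324 = (σ² + n·σ₀²)/(σ₀²σ²) = 3875.4404/(731.1616·219.6324); posterior variance σₙ² = σ₀²σ²/(σ² + n·σ₀²) = 731.1616·219.6324/3875.4404 = 41.437040.

41.437040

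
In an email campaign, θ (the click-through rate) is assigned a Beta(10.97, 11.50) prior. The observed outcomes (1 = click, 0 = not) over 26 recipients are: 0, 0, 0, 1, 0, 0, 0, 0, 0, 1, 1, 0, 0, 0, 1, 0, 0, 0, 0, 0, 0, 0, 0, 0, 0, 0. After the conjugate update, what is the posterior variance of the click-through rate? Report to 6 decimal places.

0.004315

The Beta prior is conjugate to a Binomial/Bernoulli likelihood; the update adds successes to α and failures to β.
Posterior: Beta(α+k, β+n−k) = Beta(10.97+4, 11.50+22) = Beta(14.97, 33.50).
Var = αβ/((α+β)²(α+β+1)) = 14.97·33.50/(48.47²·49.47) = 0.004315.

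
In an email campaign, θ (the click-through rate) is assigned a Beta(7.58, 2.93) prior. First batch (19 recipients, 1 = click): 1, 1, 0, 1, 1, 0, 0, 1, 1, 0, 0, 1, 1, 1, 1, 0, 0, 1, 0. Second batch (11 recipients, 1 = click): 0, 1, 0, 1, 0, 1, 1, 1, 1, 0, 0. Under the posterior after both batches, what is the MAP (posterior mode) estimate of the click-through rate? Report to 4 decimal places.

0.6123

The Beta prior is conjugate to a Binomial/Bernoulli likelihood; the update adds successes to α and failures to β.
After batch 1: Beta(7.58+11, 2.93+8) = Beta(18.58, 10.93).
After batch 2: Beta(18.58+6, 10.93+5) = Beta(24.58, 15.93).
Mode of Beta(a,b) for a,b>1 is (a−1)/(a+b−2) = 23.58/38.51 = 0.6123.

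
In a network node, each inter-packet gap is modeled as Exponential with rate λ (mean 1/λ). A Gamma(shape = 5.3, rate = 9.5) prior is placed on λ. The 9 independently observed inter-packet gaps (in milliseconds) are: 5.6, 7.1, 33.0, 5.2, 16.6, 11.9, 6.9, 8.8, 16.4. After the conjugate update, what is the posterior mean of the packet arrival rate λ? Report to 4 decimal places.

0.1182

With a Gamma(shape α, rate β) prior on the exponential rate λ, the posterior after n observations with total T = Σxᵢ is Gamma(α+n, β+T).
Sum of observations T = 111.5 milliseconds; n = 9.
Posterior: Gamma(5.3+9, 9.5+111.5) = Gamma(14.3, 121.0).
Posterior mean of λ = α/β = 14.3/121.0 = 0.1182.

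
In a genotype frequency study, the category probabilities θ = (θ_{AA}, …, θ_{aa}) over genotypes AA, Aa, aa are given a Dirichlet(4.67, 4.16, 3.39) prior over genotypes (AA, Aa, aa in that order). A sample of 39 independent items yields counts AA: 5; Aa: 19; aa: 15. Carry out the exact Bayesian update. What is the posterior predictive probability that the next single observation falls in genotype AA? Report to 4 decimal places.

0.1888

The Dirichlet prior is conjugate to the Multinomial likelihood: each posterior αⱼ = prior αⱼ + observed count nⱼ.
Posterior concentration: (9.67, 23.16, 18.39), total = 51.22.
P(next = AA | data) = α_{AA}/Σα = 0.1888.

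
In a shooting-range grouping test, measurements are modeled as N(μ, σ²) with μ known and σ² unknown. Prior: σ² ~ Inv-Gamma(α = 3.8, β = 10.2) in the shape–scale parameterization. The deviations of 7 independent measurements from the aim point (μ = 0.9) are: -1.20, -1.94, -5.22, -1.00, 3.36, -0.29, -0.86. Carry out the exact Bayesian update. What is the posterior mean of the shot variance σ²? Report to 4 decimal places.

With known mean μ and an Inverse-Gamma(α, β) prior on σ², the Normal likelihood is conjugate: posterior is Inv-Gamma(α + n/2, β + Σ(xᵢ−μ)²/2).
Σ(xᵢ−μ)² = (-1.20)² + (-1.94)² + (-5.22)² + (-1.00)² + (3.36)² + (-0.29)² + (-0.86)² = 45.5653.
Posterior: Inv-Gamma(3.8 + 7/2, 10.2 + 45.5653/2) = Inv-Gamma(7.30, 32.98265).
E[σ²|data] = β/(α−1) = 32.98265/6.30 = 5.2353.

5.2353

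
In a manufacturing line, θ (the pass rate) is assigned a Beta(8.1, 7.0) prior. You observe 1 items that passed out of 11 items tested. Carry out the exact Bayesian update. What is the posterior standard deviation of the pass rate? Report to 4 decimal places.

The Beta prior is conjugate to a Binomial/Bernoulli likelihood; the update adds successes to α and failures to β.
Posterior: Beta(α+k, β+n−k) = Beta(8.1+1, 7.0+10) = Beta(9.1, 17.0).
Var = αβ/((α+β)²(α+β+1)) = 9.1·17.0/(26.1²·27.1) = 0.00837992; SD = √0.00837992 = 0.0915.

0.0915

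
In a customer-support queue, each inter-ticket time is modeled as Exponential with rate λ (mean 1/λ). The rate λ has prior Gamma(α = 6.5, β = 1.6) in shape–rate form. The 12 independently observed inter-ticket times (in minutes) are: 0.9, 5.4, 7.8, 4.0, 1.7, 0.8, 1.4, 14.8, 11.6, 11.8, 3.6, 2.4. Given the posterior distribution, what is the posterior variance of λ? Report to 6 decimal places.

0.004025

With a Gamma(shape α, rate β) prior on the exponential rate λ, the posterior after n observations with total T = Σxᵢ is Gamma(α+n, β+T).
Sum of observations T = 66.2 minutes; n = 12.
Posterior: Gamma(6.5+12, 1.6+66.2) = Gamma(18.5, 67.8).
Var = α/β² = 0.004025.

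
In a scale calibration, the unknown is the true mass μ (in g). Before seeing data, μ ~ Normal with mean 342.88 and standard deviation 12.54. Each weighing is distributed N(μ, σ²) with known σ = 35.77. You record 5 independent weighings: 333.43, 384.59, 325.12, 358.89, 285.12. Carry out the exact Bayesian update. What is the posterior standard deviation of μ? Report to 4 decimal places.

For Normal data with known variance σ², a Normal(μ₀, σ₀²) prior on μ is conjugate. Posterior precision = 1/σ₀² + n/σ²; posterior mean is the precision-weighted average of μ₀ and x̄.
σ₀² = 12.54² = 157.2516, σ² = 35.77² = 1279.4929; σ² + n·σ₀² = 1279.4929 + 5·157.2516 = 2065.7509.
Posterior precision = 1/σ₀² + n/σ² = 1/157.2516 + 5/1279.4929 = (σ² + n·σ₀²)/(σ₀²σ²) = 2065.7509/(157.2516·1279.4929); posterior variance σₙ² = σ₀²σ²/(σ² + n·σ₀²) = 157.2516·1279.4929/2065.7509 = 97.399113.
Posterior SD = √σₙ² = √(157.2516·1279.4929/2065.7509) = 9.8691.

9.8691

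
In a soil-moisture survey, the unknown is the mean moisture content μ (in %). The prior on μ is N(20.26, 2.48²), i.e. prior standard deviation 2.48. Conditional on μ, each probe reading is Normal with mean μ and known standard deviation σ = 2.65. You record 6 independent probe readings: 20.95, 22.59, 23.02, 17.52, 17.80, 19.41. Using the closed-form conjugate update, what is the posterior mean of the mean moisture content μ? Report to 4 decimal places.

20.2222

For Normal data with known variance σ², a Normal(μ₀, σ₀²) prior on μ is conjugate. Posterior precision = 1/σ₀² + n/σ²; posterior mean is the precision-weighted average of μ₀ and x̄.
Σxᵢ = 20.95 + 22.59 + 23.02 + 17.52 + 17.80 + 19.41 = 121.29, so n·x̄ = 121.29.
σ₀² = 2.48² = 6.1504, σ² = 2.65² = 7.0225; σ² + n·σ₀² = 7.0225 + 6·6.1504 = 43.9249.
Posterior mean = (μ₀/σ₀² + n·x̄/σ²)/(1/σ₀² + n/σ²) = (σ²·μ₀ + σ₀²·n·x̄)/(σ² + n·σ₀²) = (7.0225·20.26 + 6.1504·121.29)/43.9249 = 888.257866/43.9249 = 20.2222.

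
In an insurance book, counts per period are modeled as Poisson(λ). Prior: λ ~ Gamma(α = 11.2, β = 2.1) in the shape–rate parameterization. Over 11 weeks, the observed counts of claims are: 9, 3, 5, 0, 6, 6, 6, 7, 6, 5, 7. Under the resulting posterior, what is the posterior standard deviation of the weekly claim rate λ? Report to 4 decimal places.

0.6441

With a Gamma(shape α, rate β) prior, the Poisson likelihood is conjugate: the posterior is Gamma(α + ΣXᵢ, β + n).
Sum of counts S = 60 over n = 11 weeks.
Posterior: Gamma(α+S, β+n) = Gamma(11.2+60, 2.1+11) = Gamma(71.2, 13.1).
SD = √α/β = √71.2/13.1 = 0.6441.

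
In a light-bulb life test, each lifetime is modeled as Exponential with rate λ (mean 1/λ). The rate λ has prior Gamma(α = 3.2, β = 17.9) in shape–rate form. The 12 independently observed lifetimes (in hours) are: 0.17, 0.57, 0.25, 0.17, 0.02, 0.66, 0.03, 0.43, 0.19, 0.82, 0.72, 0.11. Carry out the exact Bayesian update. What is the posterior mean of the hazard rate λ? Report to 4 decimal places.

0.6897

With a Gamma(shape α, rate β) prior on the exponential rate λ, the posterior after n observations with total T = Σxᵢ is Gamma(α+n, β+T).
Sum of observations T = 4.14 hours; n = 12.
Posterior: Gamma(3.2+12, 17.9+4.14) = Gamma(15.2, 22.04).
Posterior mean of λ = α/β = 15.2/22.04 = 0.6897.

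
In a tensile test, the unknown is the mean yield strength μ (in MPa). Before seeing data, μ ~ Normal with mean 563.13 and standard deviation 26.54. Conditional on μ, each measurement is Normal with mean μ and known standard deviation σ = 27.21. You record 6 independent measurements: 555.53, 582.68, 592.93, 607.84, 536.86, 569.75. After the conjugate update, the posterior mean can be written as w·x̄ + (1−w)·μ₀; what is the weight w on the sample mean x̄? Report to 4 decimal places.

0.8509

For Normal data with known variance σ², a Normal(μ₀, σ₀²) prior on μ is conjugate. Posterior precision = 1/σ₀² + n/σ²; posterior mean is the precision-weighted average of μ₀ and x̄.
σ₀² = 26.54² = 704.3716, σ² = 27.21² = 740.3841. Prior precision 1/σ₀² = 1/704.3716; data precision n/σ² = 6/740.3841.
w = (n/σ²)/(1/σ₀² + n/σ²) = n·σ₀²/(σ² + n·σ₀²) = 6·704.3716/(740.3841 + 6·704.3716) = 4226.2296/4966.6137 = 0.8509.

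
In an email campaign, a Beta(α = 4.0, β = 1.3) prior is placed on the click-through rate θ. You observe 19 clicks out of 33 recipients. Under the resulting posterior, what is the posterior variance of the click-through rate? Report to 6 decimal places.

The Beta prior is conjugate to a Binomial/Bernoulli likelihood; the update adds successes to α and failures to β.
Posterior: Beta(α+k, β+n−k) = Beta(4.0+19, 1.3+14) = Beta(23.0, 15.3).
Var = αβ/((α+β)²(α+β+1)) = 23.0·15.3/(38.3²·39.3) = 0.006104.

0.006104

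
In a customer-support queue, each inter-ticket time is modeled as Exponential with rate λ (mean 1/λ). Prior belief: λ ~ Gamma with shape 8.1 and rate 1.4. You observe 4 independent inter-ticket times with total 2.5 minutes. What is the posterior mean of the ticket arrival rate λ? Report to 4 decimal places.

With a Gamma(shape α, rate β) prior on the exponential rate λ, the posterior after n observations with total T = Σxᵢ is Gamma(α+n, β+T).
Posterior: Gamma(8.1+4, 1.4+2.5) = Gamma(12.1, 3.9).
Posterior mean of λ = α/β = 12.1/3.9 = 3.1026.

3.1026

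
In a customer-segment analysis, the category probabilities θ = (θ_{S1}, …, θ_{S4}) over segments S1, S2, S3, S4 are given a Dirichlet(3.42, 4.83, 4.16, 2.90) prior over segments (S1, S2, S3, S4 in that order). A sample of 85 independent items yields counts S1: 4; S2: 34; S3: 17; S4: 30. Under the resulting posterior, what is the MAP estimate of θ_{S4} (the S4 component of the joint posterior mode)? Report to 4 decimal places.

The Dirichlet prior is conjugate to the Multinomial likelihood: each posterior αⱼ = prior αⱼ + observed count nⱼ.
Posterior concentration: (7.42, 38.83, 21.16, 32.90), total = 100.31.
Joint mode component: (α_{S4}−1)/(Σα−K) = 31.90/96.31 = 0.3312.

0.3312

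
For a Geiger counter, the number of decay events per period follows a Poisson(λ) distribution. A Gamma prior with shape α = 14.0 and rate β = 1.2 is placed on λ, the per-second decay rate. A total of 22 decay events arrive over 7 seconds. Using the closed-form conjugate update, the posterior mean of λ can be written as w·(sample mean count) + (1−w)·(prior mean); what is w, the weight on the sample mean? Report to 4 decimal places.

0.8537

With a Gamma(shape α, rate β) prior, the Poisson likelihood is conjugate: the posterior is Gamma(α + ΣXᵢ, β + n).
Posterior mean = (α₀+S)/(β₀+n) = [n/(β₀+n)]·(S/n) + [β₀/(β₀+n)]·(α₀/β₀), so only n and β₀ enter the weight.
Weight on data w = n/(β₀+n) = 7/(1.2+7) = 7/8.2 = 0.8537.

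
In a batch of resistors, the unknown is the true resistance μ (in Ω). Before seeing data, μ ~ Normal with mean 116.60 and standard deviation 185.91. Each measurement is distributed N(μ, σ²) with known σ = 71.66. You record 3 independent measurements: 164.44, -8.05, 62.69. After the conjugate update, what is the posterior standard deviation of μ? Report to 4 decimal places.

For Normal data with known variance σ², a Normal(μ₀, σ₀²) prior on μ is conjugate. Posterior precision = 1/σ₀² + n/σ²; posterior mean is the precision-weighted average of μ₀ and x̄.
σ₀² = 185.91² = 34562.5281, σ² = 71.66² = 5135.1556; σ² + n·σ₀² = 5135.1556 + 3·34562.5281 = 108822.7399.
Posterior precision = 1/σ₀² + n/σ² = 1/34562.5281 + 3/5135.1556 = (σ² + n·σ₀²)/(σ₀²σ²) = 108822.7399/(34562.5281·5135.1556); posterior variance σₙ² = σ₀²σ²/(σ² + n·σ₀²) = 34562.5281·5135.1556/108822.7399 = 1630.945516.
Posterior SD = √σₙ² = √(34562.5281·5135.1556/108822.7399) = 40.3850.

40.3850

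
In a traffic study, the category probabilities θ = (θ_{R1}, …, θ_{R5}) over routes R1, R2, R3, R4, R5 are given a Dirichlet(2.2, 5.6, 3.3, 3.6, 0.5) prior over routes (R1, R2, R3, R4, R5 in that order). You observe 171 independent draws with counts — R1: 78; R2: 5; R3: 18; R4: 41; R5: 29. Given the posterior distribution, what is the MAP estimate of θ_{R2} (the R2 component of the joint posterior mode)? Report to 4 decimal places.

The Dirichlet prior is conjugate to the Multinomial likelihood: each posterior αⱼ = prior αⱼ + observed count nⱼ.
Posterior concentration: (80.2, 10.6, 21.3, 44.6, 29.5), total = 186.2.
Joint mode component: (α_{R2}−1)/(Σα−K) = 9.6/181.2 = 0.0530.

0.0530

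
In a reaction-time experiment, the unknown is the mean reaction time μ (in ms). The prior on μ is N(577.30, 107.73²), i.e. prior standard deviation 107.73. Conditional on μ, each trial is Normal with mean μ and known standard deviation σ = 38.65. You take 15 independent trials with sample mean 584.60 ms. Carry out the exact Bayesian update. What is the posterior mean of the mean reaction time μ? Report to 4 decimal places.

For Normal data with known variance σ², a Normal(μ₀, σ₀²) prior on μ is conjugate. Posterior precision = 1/σ₀² + n/σ²; posterior mean is the precision-weighted average of μ₀ and x̄.
n·x̄ = 15·584.60 = 8769.
σ₀² = 107.73² = 11605.7529, σ² = 38.65² = 1493.8225; σ² + n·σ₀² = 1493.8225 + 15·11605.7529 = 175580.116.
Posterior mean = (μ₀/σ₀² + n·x̄/σ²)/(1/σ₀² + n/σ²) = (σ²·μ₀ + σ₀²·n·x̄)/(σ² + n·σ₀²) = (1493.8225·577.30 + 11605.7529·8769)/175580.116 = 102633230.90935/175580.116 = 584.5379.

584.5379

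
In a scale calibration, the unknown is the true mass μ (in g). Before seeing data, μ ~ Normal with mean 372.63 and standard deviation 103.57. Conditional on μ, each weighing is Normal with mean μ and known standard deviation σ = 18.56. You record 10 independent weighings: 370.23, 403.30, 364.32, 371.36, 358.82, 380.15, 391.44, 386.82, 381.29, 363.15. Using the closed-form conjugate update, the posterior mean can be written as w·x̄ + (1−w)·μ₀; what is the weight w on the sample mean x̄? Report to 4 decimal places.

For Normal data with known variance σ², a Normal(μ₀, σ₀²) prior on μ is conjugate. Posterior precision = 1/σ₀² + n/σ²; posterior mean is the precision-weighted average of μ₀ and x̄.
σ₀² = 103.57² = 10726.7449, σ² = 18.56² = 344.4736. Prior precision 1/σ₀² = 1/10726.7449; data precision n/σ² = 10/344.4736.
w = (n/σ²)/(1/σ₀² + n/σ²) = n·σ₀²/(σ² + n·σ₀²) = 10·10726.7449/(344.4736 + 10·10726.7449) = 107267.449/107611.9226 = 0.9968.

0.9968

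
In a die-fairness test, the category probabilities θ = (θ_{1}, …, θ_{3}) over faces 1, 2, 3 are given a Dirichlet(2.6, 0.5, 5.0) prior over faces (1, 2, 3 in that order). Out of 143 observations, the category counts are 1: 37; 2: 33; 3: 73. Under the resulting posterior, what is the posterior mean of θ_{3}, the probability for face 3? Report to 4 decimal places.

0.5162

The Dirichlet prior is conjugate to the Multinomial likelihood: each posterior αⱼ = prior αⱼ + observed count nⱼ.
Posterior concentration: (39.6, 33.5, 78.0), total = 151.1.
E[θ_{3}|data] = α_{3}/Σα = 78.0/151.1 = 0.5162.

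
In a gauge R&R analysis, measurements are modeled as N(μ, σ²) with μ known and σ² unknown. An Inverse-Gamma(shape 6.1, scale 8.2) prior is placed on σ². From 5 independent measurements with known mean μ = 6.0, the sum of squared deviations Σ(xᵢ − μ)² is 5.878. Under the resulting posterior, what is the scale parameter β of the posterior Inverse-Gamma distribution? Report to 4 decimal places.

11.1390

With known mean μ and an Inverse-Gamma(α, β) prior on σ², the Normal likelihood is conjugate: posterior is Inv-Gamma(α + n/2, β + Σ(xᵢ−μ)²/2).
Posterior: Inv-Gamma(6.1 + 5/2, 8.2 + 5.878/2) = Inv-Gamma(8.60, 11.1390).
Posterior β = 11.1390.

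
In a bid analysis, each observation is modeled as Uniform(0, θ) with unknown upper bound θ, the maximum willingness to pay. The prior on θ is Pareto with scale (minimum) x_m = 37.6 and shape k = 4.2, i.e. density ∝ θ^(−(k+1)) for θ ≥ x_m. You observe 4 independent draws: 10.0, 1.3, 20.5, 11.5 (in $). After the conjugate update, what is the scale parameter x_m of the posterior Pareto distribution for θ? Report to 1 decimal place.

A Pareto(scale x_m, shape k) prior on the upper bound θ of Uniform(0, θ) is conjugate: posterior is Pareto(max(x_m, max xᵢ), k + n).
Sample maximum = 20.5; prior scale x_m = 37.6 → posterior scale = max = 37.6.
Posterior shape = 4.2 + 4 = 8.2.
Posterior scale x_m = 37.6.

37.6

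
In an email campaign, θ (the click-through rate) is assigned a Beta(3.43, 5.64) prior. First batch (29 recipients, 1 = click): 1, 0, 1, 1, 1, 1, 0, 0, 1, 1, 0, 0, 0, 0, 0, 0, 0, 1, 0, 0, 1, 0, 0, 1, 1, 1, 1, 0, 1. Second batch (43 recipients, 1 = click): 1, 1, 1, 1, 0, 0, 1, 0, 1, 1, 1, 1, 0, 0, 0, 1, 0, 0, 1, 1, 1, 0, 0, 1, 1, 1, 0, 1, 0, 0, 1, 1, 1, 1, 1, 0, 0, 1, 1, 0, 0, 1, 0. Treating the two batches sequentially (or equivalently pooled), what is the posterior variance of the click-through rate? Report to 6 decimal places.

The Beta prior is conjugate to a Binomial/Bernoulli likelihood; the update adds successes to α and failures to β.
After batch 1: Beta(3.43+14, 5.64+15) = Beta(17.43, 20.64).
After batch 2: Beta(17.43+25, 20.64+18) = Beta(42.43, 38.64).
Var = αβ/((α+β)²(α+β+1)) = 42.43·38.64/(81.07²·82.07) = 0.003040.

0.003040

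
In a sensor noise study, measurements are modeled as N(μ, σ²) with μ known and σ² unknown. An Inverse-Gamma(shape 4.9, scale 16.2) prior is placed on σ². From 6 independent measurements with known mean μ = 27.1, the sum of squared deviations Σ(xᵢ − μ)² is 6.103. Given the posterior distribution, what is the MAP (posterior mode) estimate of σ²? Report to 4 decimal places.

2.1631

With known mean μ and an Inverse-Gamma(α, β) prior on σ², the Normal likelihood is conjugate: posterior is Inv-Gamma(α + n/2, β + Σ(xᵢ−μ)²/2).
Posterior: Inv-Gamma(4.9 + 6/2, 16.2 + 6.103/2) = Inv-Gamma(7.90, 19.2515).
Mode = β/(α+1) = 19.2515/8.90 = 2.1631.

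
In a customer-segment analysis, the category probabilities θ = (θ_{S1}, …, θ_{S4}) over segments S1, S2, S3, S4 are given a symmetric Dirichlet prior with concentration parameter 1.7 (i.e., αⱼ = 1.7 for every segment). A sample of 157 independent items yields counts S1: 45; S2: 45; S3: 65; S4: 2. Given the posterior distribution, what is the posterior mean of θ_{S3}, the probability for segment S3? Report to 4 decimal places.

The Dirichlet prior is conjugate to the Multinomial likelihood: each posterior αⱼ = prior αⱼ + observed count nⱼ.
Posterior concentration: (46.7, 46.7, 66.7, 3.7), total = 163.8.
E[θ_{S3}|data] = α_{S3}/Σα = 66.7/163.8 = 0.4072.

0.4072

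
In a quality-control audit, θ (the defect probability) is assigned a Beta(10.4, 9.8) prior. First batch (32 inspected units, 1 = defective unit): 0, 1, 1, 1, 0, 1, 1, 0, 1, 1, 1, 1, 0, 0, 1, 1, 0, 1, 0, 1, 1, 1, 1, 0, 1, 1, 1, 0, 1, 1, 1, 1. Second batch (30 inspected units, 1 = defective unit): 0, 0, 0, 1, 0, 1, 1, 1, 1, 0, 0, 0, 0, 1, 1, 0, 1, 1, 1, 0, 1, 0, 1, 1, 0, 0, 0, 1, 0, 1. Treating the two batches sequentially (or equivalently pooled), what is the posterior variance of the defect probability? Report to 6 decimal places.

The Beta prior is conjugate to a Binomial/Bernoulli likelihood; the update adds successes to α and failures to β.
After batch 1: Beta(10.4+23, 9.8+9) = Beta(33.4, 18.8).
After batch 2: Beta(33.4+15, 18.8+15) = Beta(48.4, 33.8).
Var = αβ/((α+β)²(α+β+1)) = 48.4·33.8/(82.2²·83.2) = 0.002910.

0.002910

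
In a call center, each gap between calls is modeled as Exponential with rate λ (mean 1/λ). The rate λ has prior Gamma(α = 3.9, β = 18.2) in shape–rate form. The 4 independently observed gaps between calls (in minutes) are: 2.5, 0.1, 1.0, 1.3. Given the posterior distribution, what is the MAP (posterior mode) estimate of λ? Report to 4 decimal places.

0.2987

With a Gamma(shape α, rate β) prior on the exponential rate λ, the posterior after n observations with total T = Σxᵢ is Gamma(α+n, β+T).
Sum of observations T = 4.9 minutes; n = 4.
Posterior: Gamma(3.9+4, 18.2+4.9) = Gamma(7.9, 23.1).
Mode = (α−1)/β = 0.2987.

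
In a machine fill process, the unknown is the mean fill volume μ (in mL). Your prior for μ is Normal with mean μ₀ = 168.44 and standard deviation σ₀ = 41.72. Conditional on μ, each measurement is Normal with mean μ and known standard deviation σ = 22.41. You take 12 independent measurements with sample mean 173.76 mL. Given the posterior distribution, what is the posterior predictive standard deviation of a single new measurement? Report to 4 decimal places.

For Normal data with known variance σ², a Normal(μ₀, σ₀²) prior on μ is conjugate. Posterior precision = 1/σ₀² + n/σ²; posterior mean is the precision-weighted average of μ₀ and x̄.
σ₀² = 41.72² = 1740.5584, σ² = 22.41² = 502.2081; σ² + n·σ₀² = 502.2081 + 12·1740.5584 = 21388.9089.
Posterior precision = 1/σ₀² + n/σ² = 1/1740.5584 + 12/502.2081 = (σ² + n·σ₀²)/(σ₀²σ²) = 21388.9089/(1740.5584·502.2081); posterior variance σₙ² = σ₀²σ²/(σ² + n·σ₀²) = 1740.5584·502.2081/21388.9089 = 40.868028.
Predictive variance for one new observation = σₙ² + σ² = 1740.5584·502.2081/21388.9089 + 502.2081 = σ²·(σ₀² + 21388.9089)/21388.9089 = 502.2081·23129.4673/21388.9089 = 543.076128; SD = √(502.2081·23129.4673/21388.9089) = 23.3040.

23.3040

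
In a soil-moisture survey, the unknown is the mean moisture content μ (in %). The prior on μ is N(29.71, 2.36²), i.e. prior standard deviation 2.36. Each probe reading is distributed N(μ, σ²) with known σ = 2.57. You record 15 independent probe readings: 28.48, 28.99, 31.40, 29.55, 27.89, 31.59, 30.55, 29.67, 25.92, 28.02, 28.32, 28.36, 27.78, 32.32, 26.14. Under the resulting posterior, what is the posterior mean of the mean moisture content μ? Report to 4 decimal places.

29.0508

For Normal data with known variance σ², a Normal(μ₀, σ₀²) prior on μ is conjugate. Posterior precision = 1/σ₀² + n/σ²; posterior mean is the precision-weighted average of μ₀ and x̄.
Σxᵢ = 28.48 + 28.99 + 31.40 + 29.55 + 27.89 + 31.59 + 30.55 + 29.67 + 25.92 + 28.02 + 28.32 + 28.36 + 27.78 + 32.32 + 26.14 = 434.98, so n·x̄ = 434.98.
σ₀² = 2.36² = 5.5696, σ² = 2.57² = 6.6049; σ² + n·σ₀² = 6.6049 + 15·5.5696 = 90.1489.
Posterior mean = (μ₀/σ₀² + n·x̄/σ²)/(1/σ₀² + n/σ²) = (σ²·μ₀ + σ₀²·n·x̄)/(σ² + n·σ₀²) = (6.6049·29.71 + 5.5696·434.98)/90.1489 = 2618.896187/90.1489 = 29.0508.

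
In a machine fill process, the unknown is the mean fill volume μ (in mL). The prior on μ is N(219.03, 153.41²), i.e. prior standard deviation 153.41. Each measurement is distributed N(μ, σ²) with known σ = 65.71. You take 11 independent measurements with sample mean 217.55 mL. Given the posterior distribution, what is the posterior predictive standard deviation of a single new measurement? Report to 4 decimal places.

For Normal data with known variance σ², a Normal(μ₀, σ₀²) prior on μ is conjugate. Posterior precision = 1/σ₀² + n/σ²; posterior mean is the precision-weighted average of μ₀ and x̄.
σ₀² = 153.41² = 23534.6281, σ² = 65.71² = 4317.8041; σ² + n·σ₀² = 4317.8041 + 11·23534.6281 = 263198.7132.
Posterior precision = 1/σ₀² + n/σ² = 1/23534.6281 + 11/4317.8041 = (σ² + n·σ₀²)/(σ₀²σ²) = 263198.7132/(23534.6281·4317.8041); posterior variance σₙ² = σ₀²σ²/(σ² + n·σ₀²) = 23534.6281·4317.8041/263198.7132 = 386.088186.
Predictive variance for one new observation = σₙ² + σ² = 23534.6281·4317.8041/263198.7132 + 4317.8041 = σ²·(σ₀² + 263198.7132)/263198.7132 = 4317.8041·286733.3413/263198.7132 = 4703.892286; SD = √(4317.8041·286733.3413/263198.7132) = 68.5849.

68.5849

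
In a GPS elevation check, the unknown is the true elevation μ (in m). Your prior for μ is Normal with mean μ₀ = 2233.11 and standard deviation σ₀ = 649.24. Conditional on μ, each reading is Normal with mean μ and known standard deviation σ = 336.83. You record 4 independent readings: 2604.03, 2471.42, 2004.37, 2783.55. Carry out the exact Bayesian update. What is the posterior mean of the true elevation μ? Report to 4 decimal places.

For Normal data with known variance σ², a Normal(μ₀, σ₀²) prior on μ is conjugate. Posterior precision = 1/σ₀² + n/σ²; posterior mean is the precision-weighted average of μ₀ and x̄.
Σxᵢ = 2604.03 + 2471.42 + 2004.37 + 2783.55 = 9863.37, so n·x̄ = 9863.37.
σ₀² = 649.24² = 421512.5776, σ² = 336.83² = 113454.4489; σ² + n·σ₀² = 113454.4489 + 4·421512.5776 = 1799504.7593.
Posterior mean = (μ₀/σ₀² + n·x̄/σ²)/(1/σ₀² + n/σ²) = (σ²·μ₀ + σ₀²·n·x̄)/(σ² + n·σ₀²) = (113454.4489·2233.11 + 421512.5776·9863.37)/1799504.7593 = 4410890776.905591/1799504.7593 = 2451.1693.

2451.1693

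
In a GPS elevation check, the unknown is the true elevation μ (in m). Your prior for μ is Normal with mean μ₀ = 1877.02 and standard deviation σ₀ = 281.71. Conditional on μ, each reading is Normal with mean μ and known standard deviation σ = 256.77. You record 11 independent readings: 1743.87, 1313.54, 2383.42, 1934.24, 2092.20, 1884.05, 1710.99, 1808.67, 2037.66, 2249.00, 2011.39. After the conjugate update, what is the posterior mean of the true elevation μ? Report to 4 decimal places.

For Normal data with known variance σ², a Normal(μ₀, σ₀²) prior on μ is conjugate. Posterior precision = 1/σ₀² + n/σ²; posterior mean is the precision-weighted average of μ₀ and x̄.
Σxᵢ = 1743.87 + 1313.54 + 2383.42 + 1934.24 + 2092.20 + 1884.05 + 1710.99 + 1808.67 + 2037.66 + 2249.00 + 2011.39 = 21169.03, so n·x̄ = 21169.03.
σ₀² = 281.71² = 79360.5241, σ² = 256.77² = 65930.8329; σ² + n·σ₀² = 65930.8329 + 11·79360.5241 = 938896.598.
Posterior mean = (μ₀/σ₀² + n·x̄/σ²)/(1/σ₀² + n/σ²) = (σ²·μ₀ + σ₀²·n·x̄)/(σ² + n·σ₀²) = (65930.8329·1877.02 + 79360.5241·21169.03)/938896.598 = 1803738807.458581/938896.598 = 1921.1262.

1921.1262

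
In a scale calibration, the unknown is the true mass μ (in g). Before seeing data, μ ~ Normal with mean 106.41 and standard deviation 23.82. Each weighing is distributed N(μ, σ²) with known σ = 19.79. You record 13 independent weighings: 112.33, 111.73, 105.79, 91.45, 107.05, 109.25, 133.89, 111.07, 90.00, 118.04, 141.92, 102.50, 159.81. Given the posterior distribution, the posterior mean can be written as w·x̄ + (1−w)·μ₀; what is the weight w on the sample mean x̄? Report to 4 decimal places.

0.9496

For Normal data with known variance σ², a Normal(μ₀, σ₀²) prior on μ is conjugate. Posterior precision = 1/σ₀² + n/σ²; posterior mean is the precision-weighted average of μ₀ and x̄.
σ₀² = 23.82² = 567.3924, σ² = 19.79² = 391.6441. Prior precision 1/σ₀² = 1/567.3924; data precision n/σ² = 13/391.6441.
w = (n/σ²)/(1/σ₀² + n/σ²) = n·σ₀²/(σ² + n·σ₀²) = 13·567.3924/(391.6441 + 13·567.3924) = 7376.1012/7767.7453 = 0.9496.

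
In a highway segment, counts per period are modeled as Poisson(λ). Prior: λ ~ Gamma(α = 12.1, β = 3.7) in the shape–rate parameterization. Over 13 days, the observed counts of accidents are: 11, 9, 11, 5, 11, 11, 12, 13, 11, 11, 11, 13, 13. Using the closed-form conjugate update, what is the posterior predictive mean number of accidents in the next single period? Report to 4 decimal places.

9.2275

With a Gamma(shape α, rate β) prior, the Poisson likelihood is conjugate: the posterior is Gamma(α + ΣXᵢ, β + n).
Sum of counts S = 142 over n = 13 days.
Posterior: Gamma(α+S, β+n) = Gamma(12.1+142, 3.7+13) = Gamma(154.1, 16.7).
The predictive distribution for one future period is NegBinom with mean α/β = 9.2275.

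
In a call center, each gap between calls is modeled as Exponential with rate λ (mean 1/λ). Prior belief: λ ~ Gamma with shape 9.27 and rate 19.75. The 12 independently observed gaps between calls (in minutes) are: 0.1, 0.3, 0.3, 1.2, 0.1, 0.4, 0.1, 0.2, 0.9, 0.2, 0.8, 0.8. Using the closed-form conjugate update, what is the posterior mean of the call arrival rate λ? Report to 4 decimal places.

With a Gamma(shape α, rate β) prior on the exponential rate λ, the posterior after n observations with total T = Σxᵢ is Gamma(α+n, β+T).
Sum of observations T = 5.4 minutes; n = 12.
Posterior: Gamma(9.27+12, 19.75+5.4) = Gamma(21.27, 25.15).
Posterior mean of λ = α/β = 21.27/25.15 = 0.8457.

0.8457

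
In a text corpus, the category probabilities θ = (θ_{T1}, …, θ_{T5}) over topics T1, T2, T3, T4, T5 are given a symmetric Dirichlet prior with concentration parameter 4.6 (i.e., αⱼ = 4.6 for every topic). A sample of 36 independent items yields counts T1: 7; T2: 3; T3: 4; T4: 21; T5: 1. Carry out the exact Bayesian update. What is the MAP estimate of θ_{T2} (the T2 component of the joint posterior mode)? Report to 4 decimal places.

The Dirichlet prior is conjugate to the Multinomial likelihood: each posterior αⱼ = prior αⱼ + observed count nⱼ.
Posterior concentration: (11.6, 7.6, 8.6, 25.6, 5.6), total = 59.0.
Joint mode component: (α_{T2}−1)/(Σα−K) = 6.6/54.0 = 0.1222.

0.1222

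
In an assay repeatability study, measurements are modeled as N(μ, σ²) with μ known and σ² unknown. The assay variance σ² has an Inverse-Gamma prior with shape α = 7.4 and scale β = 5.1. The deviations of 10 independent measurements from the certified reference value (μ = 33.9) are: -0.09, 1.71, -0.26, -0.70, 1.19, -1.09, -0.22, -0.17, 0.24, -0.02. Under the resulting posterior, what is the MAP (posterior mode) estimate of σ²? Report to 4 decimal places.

With known mean μ and an Inverse-Gamma(α, β) prior on σ², the Normal likelihood is conjugate: posterior is Inv-Gamma(α + n/2, β + Σ(xᵢ−μ)²/2).
Σ(xᵢ−μ)² = (-0.09)² + (1.71)² + (-0.26)² + (-0.70)² + (1.19)² + (-1.09)² + (-0.22)² + (-0.17)² + (0.24)² + (-0.02)² = 6.2293.
Posterior: Inv-Gamma(7.4 + 10/2, 5.1 + 6.2293/2) = Inv-Gamma(12.40, 8.21465).
Mode = β/(α+1) = 8.21465/13.40 = 0.6130.

0.6130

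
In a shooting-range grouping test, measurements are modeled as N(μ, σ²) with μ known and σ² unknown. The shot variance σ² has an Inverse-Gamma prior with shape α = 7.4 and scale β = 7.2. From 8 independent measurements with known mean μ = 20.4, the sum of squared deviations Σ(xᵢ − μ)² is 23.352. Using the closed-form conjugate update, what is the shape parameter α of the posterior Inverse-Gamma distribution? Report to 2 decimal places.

With known mean μ and an Inverse-Gamma(α, β) prior on σ², the Normal likelihood is conjugate: posterior is Inv-Gamma(α + n/2, β + Σ(xᵢ−μ)²/2).
Posterior: Inv-Gamma(7.4 + 8/2, 7.2 + 23.352/2) = Inv-Gamma(11.40, 18.8760).
Posterior α = 11.40.

11.40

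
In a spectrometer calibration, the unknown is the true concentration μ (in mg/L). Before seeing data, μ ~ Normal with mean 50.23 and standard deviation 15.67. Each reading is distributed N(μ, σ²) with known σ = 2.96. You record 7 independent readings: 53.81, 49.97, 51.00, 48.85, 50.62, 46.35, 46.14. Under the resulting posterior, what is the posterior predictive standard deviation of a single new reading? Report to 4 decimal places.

3.1634

For Normal data with known variance σ², a Normal(μ₀, σ₀²) prior on μ is conjugate. Posterior precision = 1/σ₀² + n/σ²; posterior mean is the precision-weighted average of μ₀ and x̄.
σ₀² = 15.67² = 245.5489, σ² = 2.96² = 8.7616; σ² + n·σ₀² = 8.7616 + 7·245.5489 = 1727.6039.
Posterior precision = 1/σ₀² + n/σ² = 1/245.5489 + 7/8.7616 = (σ² + n·σ₀²)/(σ₀²σ²) = 1727.6039/(245.5489·8.7616); posterior variance σₙ² = σ₀²σ²/(σ² + n·σ₀²) = 245.5489·8.7616/1727.6039 = 1.245309.
Predictive variance for one new observation = σₙ² + σ² = 245.5489·8.7616/1727.6039 + 8.7616 = σ²·(σ₀² + 1727.6039)/1727.6039 = 8.7616·1973.1528/1727.6039 = 10.006909; SD = √(8.7616·1973.1528/1727.6039) = 3.1634.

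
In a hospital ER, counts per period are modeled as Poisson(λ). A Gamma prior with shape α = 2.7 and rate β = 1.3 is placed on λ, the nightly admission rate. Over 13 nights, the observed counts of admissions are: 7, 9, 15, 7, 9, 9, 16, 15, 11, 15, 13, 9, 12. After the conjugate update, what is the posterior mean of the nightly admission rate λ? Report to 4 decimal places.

With a Gamma(shape α, rate β) prior, the Poisson likelihood is conjugate: the posterior is Gamma(α + ΣXᵢ, β + n).
Sum of counts S = 147 over n = 13 nights.
Posterior: Gamma(α+S, β+n) = Gamma(2.7+147, 1.3+13) = Gamma(149.7, 14.3).
Posterior mean = α/β = 149.7/14.3 = 10.4685.

10.4685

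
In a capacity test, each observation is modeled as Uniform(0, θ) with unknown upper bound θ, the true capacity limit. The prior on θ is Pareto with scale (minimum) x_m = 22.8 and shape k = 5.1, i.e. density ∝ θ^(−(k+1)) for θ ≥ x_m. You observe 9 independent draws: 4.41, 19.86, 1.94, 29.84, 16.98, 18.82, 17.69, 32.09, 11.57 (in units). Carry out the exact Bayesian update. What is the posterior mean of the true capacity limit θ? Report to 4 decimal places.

34.5396

A Pareto(scale x_m, shape k) prior on the upper bound θ of Uniform(0, θ) is conjugate: posterior is Pareto(max(x_m, max xᵢ), k + n).
Sample maximum = 32.09; prior scale x_m = 22.8 → posterior scale = max = 32.09.
Posterior shape = 5.1 + 9 = 14.1.
E[θ|data] = k·x_m/(k−1) = 14.1·32.09/13.1 = 34.5396.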